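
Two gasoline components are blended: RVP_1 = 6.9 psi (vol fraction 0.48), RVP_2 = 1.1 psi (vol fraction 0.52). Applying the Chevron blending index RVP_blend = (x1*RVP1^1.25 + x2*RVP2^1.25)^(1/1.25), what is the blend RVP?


Chevron index: RVP_blend = (sum xi*RVPi^1.25)^(1/1.25)
RVP^1.25 terms: 0.48 * 6.9^1.25 + 0.52 * 1.1^1.25 = 5.95367
RVP_blend = 5.95367^(1/1.25) = 4.167

4.167 psi


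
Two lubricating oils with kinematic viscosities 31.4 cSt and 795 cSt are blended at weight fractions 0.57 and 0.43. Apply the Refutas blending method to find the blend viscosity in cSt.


Refutas method: VBN_i = 14.534*ln(ln(visc_i + 0.8)) + 10.975, blended linearly by mass fraction; since VBN is linear in VBI_i = ln(ln(visc_i + 0.8)) and the fractions sum to 1, blend VBI directly: visc = exp(exp(VBI_blend)) - 0.8
VBI_1 = ln(ln(31.4 + 0.8)) = 1.24472
VBI_2 = ln(ln(795 + 0.8)) = 1.89902
VBI_blend = 0.57 * 1.24472 + 0.43 * 1.89902 = 1.52607
visc_blend = exp(exp(1.52607)) - 0.8 = 98.69

98.69 cSt


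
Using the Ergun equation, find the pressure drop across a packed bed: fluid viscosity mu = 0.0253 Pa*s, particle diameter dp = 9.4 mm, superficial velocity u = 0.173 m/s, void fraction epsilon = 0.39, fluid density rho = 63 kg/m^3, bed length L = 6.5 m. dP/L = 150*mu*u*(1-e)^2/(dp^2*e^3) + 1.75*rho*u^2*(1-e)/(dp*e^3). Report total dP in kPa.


dp = 9.4 mm = 0.0094 m
Viscous term = 150*0.0253*0.173*(1-0.39)^2 / (0.0094^2*0.39^3) = 46608.8
Inertial term = 1.75*63*0.173^2*(1-0.39) / (0.0094*0.39^3) = 3609.77
dP/L = 46608.8 + 3609.77 = 50218.6 Pa/m
dP = 50218.6 * 6.5 / 1000 = 326.4 kPa

326.4 kPa


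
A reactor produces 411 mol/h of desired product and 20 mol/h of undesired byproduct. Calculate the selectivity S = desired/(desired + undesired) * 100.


Selectivity = desired / (desired + undesired) * 100
Total products = 411 + 20 = 431 mol/h
S = 411 / 431 * 100
= 0.9536 * 100
= 95.36 %

95.36 %


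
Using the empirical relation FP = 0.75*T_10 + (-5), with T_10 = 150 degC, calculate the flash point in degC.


FP = 0.75 * 150 + (-5) = 107.5

107.5 degC


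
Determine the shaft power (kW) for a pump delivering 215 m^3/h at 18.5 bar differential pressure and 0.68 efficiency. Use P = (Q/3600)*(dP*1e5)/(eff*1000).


Q = 215 / 3600 = 0.0597222 m^3/s
P = 0.0597222 * (18.5 * 1e5) / 0.68 / 1000 = 162.5

162.5 kW


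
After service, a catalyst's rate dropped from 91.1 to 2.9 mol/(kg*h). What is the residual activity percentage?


Activity (%) = (rate_used / rate_fresh) * 100
rate_used = 2.9, rate_fresh = 91.1
= (2.9 / 91.1) * 100
= 0.03183 * 100 = 3.183

3.183 %


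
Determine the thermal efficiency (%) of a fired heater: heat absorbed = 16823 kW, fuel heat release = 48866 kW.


Furnace efficiency = Q_absorbed / Q_fuel * 100
= 16823 / 48866 * 100 = 34.43

34.43 %


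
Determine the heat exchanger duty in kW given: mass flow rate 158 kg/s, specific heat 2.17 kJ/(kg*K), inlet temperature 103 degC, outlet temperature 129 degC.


Q = m_dot * cp * delta_T
delta_T = 129 - 103 = 26 K
Q = 158 * 2.17 * 26
= 342.86 * 26
= 8914.36 kW

8914.36 kW


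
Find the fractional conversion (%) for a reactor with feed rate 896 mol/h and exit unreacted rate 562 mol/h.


X = (F_in - F_out) / F_in * 100
Moles reacted = 896 - 562 = 334
X = 334 / 896 * 100
= 0.3728 * 100
= 37.28 %

37.28 %


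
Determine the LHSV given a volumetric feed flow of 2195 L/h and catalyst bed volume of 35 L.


LHSV = volumetric feed rate / catalyst volume
= 2195 L/h / 35 L
= 62.71 h^-1

62.71 h^-1


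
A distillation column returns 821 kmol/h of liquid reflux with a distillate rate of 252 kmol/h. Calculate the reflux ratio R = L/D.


Reflux ratio definition: R = L / D (liquid returned / distillate withdrawn)
L = 821 kmol/h, D = 252 kmol/h
R = 821 / 252 = 3.258

3.258


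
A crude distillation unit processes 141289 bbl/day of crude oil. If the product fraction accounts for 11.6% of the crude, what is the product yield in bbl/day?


Crude throughput = 141289 bbl/day
Fraction yield = 11.6%
yield = throughput * fraction / 100
yield = 141289 * 11.6 / 100 = 16389.524

16389.524 bbl/day


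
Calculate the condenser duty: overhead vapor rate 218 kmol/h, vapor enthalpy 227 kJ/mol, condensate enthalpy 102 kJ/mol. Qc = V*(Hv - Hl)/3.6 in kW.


Qc = 218 * (227 - 102) / 3.6 = 218 * 125 / 3.6 = 7569

7569 kW


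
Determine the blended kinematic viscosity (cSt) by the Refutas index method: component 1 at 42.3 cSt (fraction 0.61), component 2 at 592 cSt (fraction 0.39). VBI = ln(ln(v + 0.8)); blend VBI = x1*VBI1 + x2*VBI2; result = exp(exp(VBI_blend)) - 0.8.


Refutas method: VBN_i = 14.534*ln(ln(visc_i + 0.8)) + 10.975, blended linearly by mass fraction; since VBN is linear in VBI_i = ln(ln(visc_i + 0.8)) and the fractions sum to 1, blend VBI directly: visc = exp(exp(VBI_blend)) - 0.8
VBI_1 = ln(ln(42.3 + 0.8)) = 1.32536
VBI_2 = ln(ln(592 + 0.8)) = 1.85393
VBI_blend = 0.61 * 1.32536 + 0.39 * 1.85393 = 1.5315
visc_blend = exp(exp(1.5315)) - 0.8 = 101.2

101.2 cSt


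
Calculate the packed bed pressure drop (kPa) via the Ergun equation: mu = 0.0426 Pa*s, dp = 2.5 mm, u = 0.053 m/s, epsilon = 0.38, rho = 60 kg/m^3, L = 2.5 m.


dp = 2.5 mm = 0.0025 m
Viscous term = 150*0.0426*0.053*(1-0.38)^2 / (0.0025^2*0.38^3) = 379603
Inertial term = 1.75*60*0.053^2*(1-0.38) / (0.0025*0.38^3) = 1333.04
dP/L = 379603 + 1333.04 = 380936 Pa/m
dP = 380936 * 2.5 / 1000 = 952.3 kPa

952.3 kPa


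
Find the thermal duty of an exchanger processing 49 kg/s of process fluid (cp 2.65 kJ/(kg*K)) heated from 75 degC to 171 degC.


Q = m_dot * cp * delta_T
delta_T = 171 - 75 = 96 K
Q = 49 * 2.65 * 96
= 129.85 * 96
= 12465.6 kW

12465.6 kW


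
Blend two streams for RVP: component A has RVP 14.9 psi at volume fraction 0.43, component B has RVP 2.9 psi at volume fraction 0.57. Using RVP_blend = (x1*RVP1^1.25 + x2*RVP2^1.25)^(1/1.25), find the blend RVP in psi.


Chevron index: RVP_blend = (sum xi*RVPi^1.25)^(1/1.25)
RVP^1.25 terms: 0.43 * 14.9^1.25 + 0.57 * 2.9^1.25 = 14.745
RVP_blend = 14.745^(1/1.25) = 8.608

8.608 psi


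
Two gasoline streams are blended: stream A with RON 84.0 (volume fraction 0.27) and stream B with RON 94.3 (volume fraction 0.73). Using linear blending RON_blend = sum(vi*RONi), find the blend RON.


Linear blending: RON_blend = sum(vi * RONi)
Contribution 1: 0.27 * 84.0 = 22.68
Contribution 2: 0.73 * 94.3 = 68.839
RON_blend = 22.68 + 68.839 = 91.519

91.519


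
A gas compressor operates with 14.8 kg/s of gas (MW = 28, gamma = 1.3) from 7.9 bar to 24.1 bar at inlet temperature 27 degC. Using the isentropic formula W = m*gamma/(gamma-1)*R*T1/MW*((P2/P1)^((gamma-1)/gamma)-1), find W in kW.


Isentropic work: W = m*(gamma/(gamma-1))*(R*T1/MW)*((P2/P1)^((gamma-1)/gamma) - 1)
T1 = 27 + 273.15 = 300.15 K
Pressure ratio = 24.1 / 7.9 = 3.05063
Exponent = (1.3 - 1)/1.3 = 0.230769
(P2/P1)^exp - 1 = 3.05063^0.230769 - 1 = 0.293547
W = 14.8 * 1.3 / 0.3 * 8.314 * 300.15 / 28 * 0.293547 = 1678

1678 kW


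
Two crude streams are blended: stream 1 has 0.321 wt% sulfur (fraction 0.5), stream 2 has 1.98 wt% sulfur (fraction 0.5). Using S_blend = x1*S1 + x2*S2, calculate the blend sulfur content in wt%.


Linear sulfur blending: S_blend = x1*S1 + x2*S2
Contribution 1: 0.5 * 0.321 = 0.1605 wt%
Contribution 2: 0.5 * 1.98 = 0.99 wt%
S_blend = 0.1605 + 0.99 = 1.1505

1.1505 wt%


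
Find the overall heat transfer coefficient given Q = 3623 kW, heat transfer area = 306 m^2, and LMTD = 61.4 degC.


From Q = U*A*LMTD, U = Q / (A * LMTD)
U = 3623 / (306 * 61.4) = 3623 / 18788.4 = 0.1928

0.1928 kW/(m^2*K)


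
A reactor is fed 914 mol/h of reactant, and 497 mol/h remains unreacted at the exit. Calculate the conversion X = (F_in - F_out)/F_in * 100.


X = (F_in - F_out) / F_in * 100
Moles reacted = 914 - 497 = 417
X = 417 / 914 * 100
= 0.4562 * 100
= 45.62 %

45.62 %


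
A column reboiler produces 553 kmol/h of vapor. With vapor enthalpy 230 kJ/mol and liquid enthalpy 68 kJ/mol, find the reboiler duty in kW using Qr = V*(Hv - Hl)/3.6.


Qr = 553 * (230 - 68) / 3.6 = 553 * 162 / 3.6 = 24880

24880 kW


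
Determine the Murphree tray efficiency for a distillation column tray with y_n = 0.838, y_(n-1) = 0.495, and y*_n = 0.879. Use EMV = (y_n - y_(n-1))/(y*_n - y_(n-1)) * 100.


Murphree vapor efficiency: EMV = (y_n - y_(n-1)) / (y*_n - y_(n-1)) * 100
EMV = (0.838 - 0.495) / (0.879 - 0.495) * 100 = 0.343 / 0.384 * 100 = 89.32

89.32 %


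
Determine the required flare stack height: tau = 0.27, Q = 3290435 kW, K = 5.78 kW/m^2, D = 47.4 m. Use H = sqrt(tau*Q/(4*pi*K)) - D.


tau*Q/(4*pi*K) = 0.27 * 3290435 / (4 * pi * 5.78) = 12231.5
sqrt(12231.5) = 110.596
H = 110.596 - 47.4 = 63.20

63.20 m


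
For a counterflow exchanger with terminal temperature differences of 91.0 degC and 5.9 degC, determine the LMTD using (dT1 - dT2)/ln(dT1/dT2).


LMTD = (dT1 - dT2) / ln(dT1/dT2)
= (91.0 - 5.9) / ln(91.0 / 5.9) = 85.1 / 2.73591 = 31.10

31.10 degC


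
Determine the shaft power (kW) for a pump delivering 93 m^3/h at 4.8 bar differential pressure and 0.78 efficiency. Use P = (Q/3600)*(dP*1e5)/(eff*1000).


Q = 93 / 3600 = 0.0258333 m^3/s
P = 0.0258333 * (4.8 * 1e5) / 0.78 / 1000 = 15.90

15.90 kW


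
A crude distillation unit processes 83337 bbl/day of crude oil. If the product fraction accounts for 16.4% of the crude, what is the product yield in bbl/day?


Crude throughput = 83337 bbl/day
Fraction yield = 16.4%
yield = throughput * fraction / 100
yield = 83337 * 16.4 / 100 = 13667.268

13667.268 bbl/day


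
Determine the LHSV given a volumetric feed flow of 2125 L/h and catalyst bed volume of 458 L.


LHSV = volumetric feed rate / catalyst volume
= 2125 L/h / 458 L
= 4.640 h^-1

4.640 h^-1


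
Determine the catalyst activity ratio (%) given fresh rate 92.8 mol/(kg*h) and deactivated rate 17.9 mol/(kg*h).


Activity (%) = (rate_used / rate_fresh) * 100
rate_used = 17.9, rate_fresh = 92.8
= (17.9 / 92.8) * 100
= 0.1929 * 100 = 19.29

19.29 %


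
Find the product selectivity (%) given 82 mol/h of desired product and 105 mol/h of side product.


Selectivity = desired / (desired + undesired) * 100
Total products = 82 + 105 = 187 mol/h
S = 82 / 187 * 100
= 0.4385 * 100
= 43.85 %

43.85 %


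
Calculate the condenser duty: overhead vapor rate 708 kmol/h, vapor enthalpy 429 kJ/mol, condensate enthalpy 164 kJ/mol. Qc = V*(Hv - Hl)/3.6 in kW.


Qc = 708 * (429 - 164) / 3.6 = 708 * 265 / 3.6 = 52120

52120 kW


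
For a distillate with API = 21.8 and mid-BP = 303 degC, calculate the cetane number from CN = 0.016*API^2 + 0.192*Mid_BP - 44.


CN = 0.016 * 21.8^2 + 0.192 * 303 - 44
CN = 7.60384 + 58.176 - 44 = 21.77984

21.77984


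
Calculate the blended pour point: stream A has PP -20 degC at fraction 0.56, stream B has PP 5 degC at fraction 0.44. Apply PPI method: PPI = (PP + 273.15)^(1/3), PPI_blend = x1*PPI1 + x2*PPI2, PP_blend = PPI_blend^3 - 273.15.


PPI_1 = (-20 + 273.15)^(1/3) = 6.325953
PPI_2 = (5 + 273.15)^(1/3) = 6.527693
PPI_blend = 0.56 * 6.325953 + 0.44 * 6.527693 = 6.414719
PP_blend = 6.414719^3 - 273.15 = 263.9568 - 273.15 = -9.19

-9.19 degC


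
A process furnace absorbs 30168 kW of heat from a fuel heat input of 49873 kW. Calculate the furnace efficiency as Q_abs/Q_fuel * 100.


Furnace efficiency = Q_absorbed / Q_fuel * 100
= 30168 / 49873 * 100 = 60.49

60.49 %


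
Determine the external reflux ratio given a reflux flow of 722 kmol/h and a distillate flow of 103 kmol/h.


Reflux ratio definition: R = L / D (liquid returned / distillate withdrawn)
L = 722 kmol/h, D = 103 kmol/h
R = 722 / 103 = 7.010

7.010


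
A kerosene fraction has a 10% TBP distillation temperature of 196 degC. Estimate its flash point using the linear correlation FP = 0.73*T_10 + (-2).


FP = 0.73 * 196 + (-2) = 141.08

141.08 degC


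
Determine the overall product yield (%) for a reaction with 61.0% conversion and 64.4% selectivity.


Overall yield = conversion (%) * selectivity (%) / 100
Conversion = 61.0%, Selectivity = 64.4%
Y = 61.0 * 64.4 / 100
= 39.284 %

39.284 %


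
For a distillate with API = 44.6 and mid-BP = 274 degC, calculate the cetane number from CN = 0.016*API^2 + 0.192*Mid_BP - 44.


CN = 0.016 * 44.6^2 + 0.192 * 274 - 44
CN = 31.82656 + 52.608 - 44 = 40.43456

40.43456


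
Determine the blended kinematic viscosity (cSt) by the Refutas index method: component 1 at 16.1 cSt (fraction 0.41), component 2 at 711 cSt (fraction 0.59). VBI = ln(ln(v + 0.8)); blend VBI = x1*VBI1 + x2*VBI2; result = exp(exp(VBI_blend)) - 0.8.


Refutas method: VBN_i = 14.534*ln(ln(visc_i + 0.8)) + 10.975, blended linearly by mass fraction; since VBN is linear in VBI_i = ln(ln(visc_i + 0.8)) and the fractions sum to 1, blend VBI directly: visc = exp(exp(VBI_blend)) - 0.8
VBI_1 = ln(ln(16.1 + 0.8)) = 1.03933
VBI_2 = ln(ln(711 + 0.8)) = 1.88218
VBI_blend = 0.41 * 1.03933 + 0.59 * 1.88218 = 1.53661
visc_blend = exp(exp(1.53661)) - 0.8 = 103.7

103.7 cSt


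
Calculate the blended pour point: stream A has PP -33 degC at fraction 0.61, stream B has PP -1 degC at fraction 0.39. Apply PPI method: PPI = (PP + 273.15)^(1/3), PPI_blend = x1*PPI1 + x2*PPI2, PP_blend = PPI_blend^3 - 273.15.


PPI_1 = (-33 + 273.15)^(1/3) = 6.215759
PPI_2 = (-1 + 273.15)^(1/3) = 6.480414
PPI_blend = 0.61 * 6.215759 + 0.39 * 6.480414 = 6.318974
PP_blend = 6.318974^3 - 273.15 = 252.313 - 273.15 = -20.84

-20.84 degC


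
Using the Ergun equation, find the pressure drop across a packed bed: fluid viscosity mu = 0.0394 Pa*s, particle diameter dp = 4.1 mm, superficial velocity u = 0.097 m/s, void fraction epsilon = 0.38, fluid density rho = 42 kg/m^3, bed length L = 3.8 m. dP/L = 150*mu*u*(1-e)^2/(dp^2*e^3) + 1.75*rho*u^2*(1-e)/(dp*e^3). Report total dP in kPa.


dp = 4.1 mm = 0.0041 m
Viscous term = 150*0.0394*0.097*(1-0.38)^2 / (0.0041^2*0.38^3) = 238904
Inertial term = 1.75*42*0.097^2*(1-0.38) / (0.0041*0.38^3) = 1905.85
dP/L = 238904 + 1905.85 = 240810 Pa/m
dP = 240810 * 3.8 / 1000 = 915.1 kPa

915.1 kPa


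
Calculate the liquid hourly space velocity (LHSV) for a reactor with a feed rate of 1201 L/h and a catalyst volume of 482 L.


LHSV = volumetric feed rate / catalyst volume
= 1201 L/h / 482 L
= 2.492 h^-1

2.492 h^-1


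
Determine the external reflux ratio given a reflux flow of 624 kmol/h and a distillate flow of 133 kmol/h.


Reflux ratio definition: R = L / D (liquid returned / distillate withdrawn)
L = 624 kmol/h, D = 133 kmol/h
R = 624 / 133 = 4.692

4.692


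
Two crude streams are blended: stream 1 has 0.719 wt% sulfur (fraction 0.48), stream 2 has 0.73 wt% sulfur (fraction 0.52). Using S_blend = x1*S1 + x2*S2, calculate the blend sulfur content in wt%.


Linear sulfur blending: S_blend = x1*S1 + x2*S2
Contribution 1: 0.48 * 0.719 = 0.34512 wt%
Contribution 2: 0.52 * 0.73 = 0.3796 wt%
S_blend = 0.34512 + 0.3796 = 0.72472

0.72472 wt%


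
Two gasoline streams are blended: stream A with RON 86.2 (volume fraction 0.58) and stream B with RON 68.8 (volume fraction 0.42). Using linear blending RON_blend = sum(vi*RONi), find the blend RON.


Linear blending: RON_blend = sum(vi * RONi)
Contribution 1: 0.58 * 86.2 = 49.996
Contribution 2: 0.42 * 68.8 = 28.896
RON_blend = 49.996 + 28.896 = 78.892

78.892


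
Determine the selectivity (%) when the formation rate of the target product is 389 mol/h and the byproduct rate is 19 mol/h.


Selectivity = desired / (desired + undesired) * 100
Total products = 389 + 19 = 408 mol/h
S = 389 / 408 * 100
= 0.9534 * 100
= 95.34 %

95.34 %


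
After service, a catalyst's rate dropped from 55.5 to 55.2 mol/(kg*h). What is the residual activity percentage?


Activity (%) = (rate_used / rate_fresh) * 100
rate_used = 55.2, rate_fresh = 55.5
= (55.2 / 55.5) * 100
= 0.9946 * 100 = 99.46

99.46 %


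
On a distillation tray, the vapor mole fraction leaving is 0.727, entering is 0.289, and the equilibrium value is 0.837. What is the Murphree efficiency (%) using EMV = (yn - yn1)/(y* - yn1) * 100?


Murphree vapor efficiency: EMV = (y_n - y_(n-1)) / (y*_n - y_(n-1)) * 100
EMV = (0.727 - 0.289) / (0.837 - 0.289) * 100 = 0.438 / 0.548 * 100 = 79.93

79.93 %


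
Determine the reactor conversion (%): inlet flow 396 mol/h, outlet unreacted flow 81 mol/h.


X = (F_in - F_out) / F_in * 100
Moles reacted = 396 - 81 = 315
X = 315 / 396 * 100
= 0.7955 * 100
= 79.55 %

79.55 %


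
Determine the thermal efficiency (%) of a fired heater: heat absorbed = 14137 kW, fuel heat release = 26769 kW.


Furnace efficiency = Q_absorbed / Q_fuel * 100
= 14137 / 26769 * 100 = 52.81

52.81 %


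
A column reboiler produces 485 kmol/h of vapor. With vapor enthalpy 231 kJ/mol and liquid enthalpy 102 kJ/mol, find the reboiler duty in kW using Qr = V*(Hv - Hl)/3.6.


Qr = 485 * (231 - 102) / 3.6 = 485 * 129 / 3.6 = 17380

17380 kW


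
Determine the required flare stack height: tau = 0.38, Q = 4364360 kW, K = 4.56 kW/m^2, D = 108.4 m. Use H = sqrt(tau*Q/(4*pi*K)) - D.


tau*Q/(4*pi*K) = 0.38 * 4364360 / (4 * pi * 4.56) = 28942.1
sqrt(28942.1) = 170.124
H = 170.124 - 108.4 = 61.72

61.72 m


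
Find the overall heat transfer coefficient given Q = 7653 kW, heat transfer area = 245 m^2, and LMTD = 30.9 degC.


From Q = U*A*LMTD, U = Q / (A * LMTD)
U = 7653 / (245 * 30.9) = 7653 / 7570.5 = 1.011

1.011 kW/(m^2*K)


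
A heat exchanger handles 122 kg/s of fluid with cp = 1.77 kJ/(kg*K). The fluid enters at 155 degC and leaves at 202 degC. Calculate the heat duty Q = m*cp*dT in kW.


Q = m_dot * cp * delta_T
delta_T = 202 - 155 = 47 K
Q = 122 * 1.77 * 47
= 215.94 * 47
= 10149.18 kW

10149.18 kW


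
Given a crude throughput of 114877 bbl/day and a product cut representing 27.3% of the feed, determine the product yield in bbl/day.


Crude throughput = 114877 bbl/day
Fraction yield = 27.3%
yield = throughput * fraction / 100
yield = 114877 * 27.3 / 100 = 31361.421

31361.421 bbl/day


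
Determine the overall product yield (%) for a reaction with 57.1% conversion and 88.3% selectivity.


Overall yield = conversion (%) * selectivity (%) / 100
Conversion = 57.1%, Selectivity = 88.3%
Y = 57.1 * 88.3 / 100
= 50.4193 %

50.4193 %


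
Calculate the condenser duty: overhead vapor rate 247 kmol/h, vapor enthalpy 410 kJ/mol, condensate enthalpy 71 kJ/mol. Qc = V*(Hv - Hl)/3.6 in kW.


Qc = 247 * (410 - 71) / 3.6 = 247 * 339 / 3.6 = 23260

23260 kW


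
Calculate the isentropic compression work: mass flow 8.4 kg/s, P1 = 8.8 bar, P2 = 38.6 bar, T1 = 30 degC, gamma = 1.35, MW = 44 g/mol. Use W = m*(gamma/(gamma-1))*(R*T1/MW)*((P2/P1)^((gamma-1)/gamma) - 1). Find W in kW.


Isentropic work: W = m*(gamma/(gamma-1))*(R*T1/MW)*((P2/P1)^((gamma-1)/gamma) - 1)
T1 = 30 + 273.15 = 303.15 K
Pressure ratio = 38.6 / 8.8 = 4.38636
Exponent = (1.35 - 1)/1.35 = 0.259259
(P2/P1)^exp - 1 = 4.38636^0.259259 - 1 = 0.467139
W = 8.4 * 1.35 / 0.35 * 8.314 * 303.15 / 44 * 0.467139 = 867.0

867.0 kW


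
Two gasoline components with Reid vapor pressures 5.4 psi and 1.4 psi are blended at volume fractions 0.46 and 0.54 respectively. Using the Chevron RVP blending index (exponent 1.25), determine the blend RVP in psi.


Chevron index: RVP_blend = (sum xi*RVPi^1.25)^(1/1.25)
RVP^1.25 terms: 0.46 * 5.4^1.25 + 0.54 * 1.4^1.25 = 4.60895
RVP_blend = 4.60895^(1/1.25) = 3.395

3.395 psi


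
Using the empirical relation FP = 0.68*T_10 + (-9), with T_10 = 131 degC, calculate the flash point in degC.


FP = 0.68 * 131 + (-9) = 80.08

80.08 degC


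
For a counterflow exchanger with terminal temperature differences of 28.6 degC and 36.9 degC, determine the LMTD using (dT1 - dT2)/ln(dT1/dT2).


LMTD = (dT1 - dT2) / ln(dT1/dT2)
= (28.6 - 36.9) / ln(28.6 / 36.9) = -8.3 / -0.254805 = 32.57

32.57 degC


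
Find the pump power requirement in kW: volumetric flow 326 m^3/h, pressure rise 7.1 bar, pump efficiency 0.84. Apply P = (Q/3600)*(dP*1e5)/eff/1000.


Q = 326 / 3600 = 0.0905556 m^3/s
P = 0.0905556 * (7.1 * 1e5) / 0.84 / 1000 = 76.54

76.54 kW


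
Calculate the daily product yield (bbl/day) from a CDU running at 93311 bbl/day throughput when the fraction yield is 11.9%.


Crude throughput = 93311 bbl/day
Fraction yield = 11.9%
yield = throughput * fraction / 100
yield = 93311 * 11.9 / 100 = 11104.009

11104.009 bbl/day


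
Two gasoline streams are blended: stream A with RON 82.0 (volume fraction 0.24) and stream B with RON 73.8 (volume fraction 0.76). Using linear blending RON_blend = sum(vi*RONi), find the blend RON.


Linear blending: RON_blend = sum(vi * RONi)
Contribution 1: 0.24 * 82.0 = 19.68
Contribution 2: 0.76 * 73.8 = 56.088
RON_blend = 19.68 + 56.088 = 75.768

75.768


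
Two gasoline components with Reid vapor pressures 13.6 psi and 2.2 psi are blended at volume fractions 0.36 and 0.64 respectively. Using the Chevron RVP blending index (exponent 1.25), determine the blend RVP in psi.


Chevron index: RVP_blend = (sum xi*RVPi^1.25)^(1/1.25)
RVP^1.25 terms: 0.36 * 13.6^1.25 + 0.64 * 2.2^1.25 = 11.1169
RVP_blend = 11.1169^(1/1.25) = 6.867

6.867 psi


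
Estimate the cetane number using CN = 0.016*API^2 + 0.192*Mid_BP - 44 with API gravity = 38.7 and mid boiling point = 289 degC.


CN = 0.016 * 38.7^2 + 0.192 * 289 - 44
CN = 23.96304 + 55.488 - 44 = 35.45104

35.45104


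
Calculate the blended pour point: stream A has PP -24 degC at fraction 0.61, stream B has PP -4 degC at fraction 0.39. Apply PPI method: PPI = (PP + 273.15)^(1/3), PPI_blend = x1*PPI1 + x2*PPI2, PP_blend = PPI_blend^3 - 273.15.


PPI_1 = (-24 + 273.15)^(1/3) = 6.292458
PPI_2 = (-4 + 273.15)^(1/3) = 6.456514
PPI_blend = 0.61 * 6.292458 + 0.39 * 6.456514 = 6.35644
PP_blend = 6.35644^3 - 273.15 = 256.8277 - 273.15 = -16.32

-16.32 degC


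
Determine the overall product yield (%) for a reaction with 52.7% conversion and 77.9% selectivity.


Overall yield = conversion (%) * selectivity (%) / 100
Conversion = 52.7%, Selectivity = 77.9%
Y = 52.7 * 77.9 / 100
= 41.0533 %

41.0533 %


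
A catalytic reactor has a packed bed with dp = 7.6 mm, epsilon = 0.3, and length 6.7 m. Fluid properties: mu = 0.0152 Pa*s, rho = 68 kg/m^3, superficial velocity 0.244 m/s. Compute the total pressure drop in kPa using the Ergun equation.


dp = 7.6 mm = 0.0076 m
Viscous term = 150*0.0152*0.244*(1-0.3)^2 / (0.0076^2*0.3^3) = 174795
Inertial term = 1.75*68*0.244^2*(1-0.3) / (0.0076*0.3^3) = 24168.4
dP/L = 174795 + 24168.4 = 198963 Pa/m
dP = 198963 * 6.7 / 1000 = 1333 kPa

1333 kPa


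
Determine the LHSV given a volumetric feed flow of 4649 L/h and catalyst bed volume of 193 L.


LHSV = volumetric feed rate / catalyst volume
= 4649 L/h / 193 L
= 24.09 h^-1

24.09 h^-1


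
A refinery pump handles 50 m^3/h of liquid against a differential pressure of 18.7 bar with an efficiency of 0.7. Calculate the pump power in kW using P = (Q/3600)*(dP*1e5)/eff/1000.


Q = 50 / 3600 = 0.0138889 m^3/s
P = 0.0138889 * (18.7 * 1e5) / 0.7 / 1000 = 37.10

37.10 kW


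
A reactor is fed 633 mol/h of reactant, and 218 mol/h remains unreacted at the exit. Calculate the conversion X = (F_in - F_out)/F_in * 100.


X = (F_in - F_out) / F_in * 100
Moles reacted = 633 - 218 = 415
X = 415 / 633 * 100
= 0.6556 * 100
= 65.56 %

65.56 %


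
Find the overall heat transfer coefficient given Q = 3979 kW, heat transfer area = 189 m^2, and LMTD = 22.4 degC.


From Q = U*A*LMTD, U = Q / (A * LMTD)
U = 3979 / (189 * 22.4) = 3979 / 4233.6 = 0.9399

0.9399 kW/(m^2*K)


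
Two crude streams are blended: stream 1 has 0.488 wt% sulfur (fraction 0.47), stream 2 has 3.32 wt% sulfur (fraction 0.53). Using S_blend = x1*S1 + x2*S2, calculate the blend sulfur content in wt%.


Linear sulfur blending: S_blend = x1*S1 + x2*S2
Contribution 1: 0.47 * 0.488 = 0.22936 wt%
Contribution 2: 0.53 * 3.32 = 1.7596 wt%
S_blend = 0.22936 + 1.7596 = 1.98896

1.98896 wt%


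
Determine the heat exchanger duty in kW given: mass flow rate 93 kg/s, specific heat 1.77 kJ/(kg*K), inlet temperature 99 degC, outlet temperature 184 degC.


Q = m_dot * cp * delta_T
delta_T = 184 - 99 = 85 K
Q = 93 * 1.77 * 85
= 164.61 * 85
= 13991.85 kW

13991.85 kW


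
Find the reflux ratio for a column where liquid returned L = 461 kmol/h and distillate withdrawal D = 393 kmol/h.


Reflux ratio definition: R = L / D (liquid returned / distillate withdrawn)
L = 461 kmol/h, D = 393 kmol/h
R = 461 / 393 = 1.173

1.173


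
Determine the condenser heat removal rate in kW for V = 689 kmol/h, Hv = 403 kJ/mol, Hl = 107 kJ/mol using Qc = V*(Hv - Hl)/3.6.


Qc = 689 * (403 - 107) / 3.6 = 689 * 296 / 3.6 = 56650

56650 kW


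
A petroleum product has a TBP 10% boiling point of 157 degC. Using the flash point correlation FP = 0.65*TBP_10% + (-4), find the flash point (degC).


FP = 0.65 * 157 + (-4) = 98.05

98.05 degC


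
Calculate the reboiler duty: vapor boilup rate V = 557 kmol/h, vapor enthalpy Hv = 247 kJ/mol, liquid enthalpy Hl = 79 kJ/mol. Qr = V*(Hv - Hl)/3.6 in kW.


Qr = 557 * (247 - 79) / 3.6 = 557 * 168 / 3.6 = 25990

25990 kW


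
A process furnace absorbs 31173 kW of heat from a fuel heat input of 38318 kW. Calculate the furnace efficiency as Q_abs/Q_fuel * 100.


Furnace efficiency = Q_absorbed / Q_fuel * 100
= 31173 / 38318 * 100 = 81.35

81.35 %


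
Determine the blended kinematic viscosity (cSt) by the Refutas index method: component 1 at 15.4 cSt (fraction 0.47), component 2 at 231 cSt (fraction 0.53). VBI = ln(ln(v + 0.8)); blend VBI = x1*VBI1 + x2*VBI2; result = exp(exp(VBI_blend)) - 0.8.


Refutas method: VBN_i = 14.534*ln(ln(visc_i + 0.8)) + 10.975, blended linearly by mass fraction; since VBN is linear in VBI_i = ln(ln(visc_i + 0.8)) and the fractions sum to 1, blend VBI directly: visc = exp(exp(VBI_blend)) - 0.8
VBI_1 = ln(ln(15.4 + 0.8)) = 1.02425
VBI_2 = ln(ln(231 + 0.8)) = 1.69486
VBI_blend = 0.47 * 1.02425 + 0.53 * 1.69486 = 1.37967
visc_blend = exp(exp(1.37967)) - 0.8 = 52.38

52.38 cSt


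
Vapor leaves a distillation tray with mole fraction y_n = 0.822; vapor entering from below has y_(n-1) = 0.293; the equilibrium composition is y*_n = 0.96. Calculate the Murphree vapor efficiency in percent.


Murphree vapor efficiency: EMV = (y_n - y_(n-1)) / (y*_n - y_(n-1)) * 100
EMV = (0.822 - 0.293) / (0.96 - 0.293) * 100 = 0.529 / 0.667 * 100 = 79.31

79.31 %


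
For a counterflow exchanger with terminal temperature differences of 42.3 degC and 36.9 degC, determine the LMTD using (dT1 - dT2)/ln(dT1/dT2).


LMTD = (dT1 - dT2) / ln(dT1/dT2)
= (42.3 - 36.9) / ln(42.3 / 36.9) = 5.4 / 0.136576 = 39.54

39.54 degC


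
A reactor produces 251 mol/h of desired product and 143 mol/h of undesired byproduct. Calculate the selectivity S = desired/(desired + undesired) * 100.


Selectivity = desired / (desired + undesired) * 100
Total products = 251 + 143 = 394 mol/h
S = 251 / 394 * 100
= 0.6371 * 100
= 63.71 %

63.71 %


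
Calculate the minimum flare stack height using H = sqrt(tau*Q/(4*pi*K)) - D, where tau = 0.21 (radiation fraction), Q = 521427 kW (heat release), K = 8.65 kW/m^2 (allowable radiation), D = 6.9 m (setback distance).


tau*Q/(4*pi*K) = 0.21 * 521427 / (4 * pi * 8.65) = 1007.36
sqrt(1007.36) = 31.7389
H = 31.7389 - 6.9 = 24.84

24.84 m


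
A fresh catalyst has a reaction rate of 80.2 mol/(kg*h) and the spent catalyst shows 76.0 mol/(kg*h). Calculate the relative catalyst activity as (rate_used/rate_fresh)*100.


Activity (%) = (rate_used / rate_fresh) * 100
rate_used = 76.0, rate_fresh = 80.2
= (76.0 / 80.2) * 100
= 0.9476 * 100 = 94.76

94.76 %


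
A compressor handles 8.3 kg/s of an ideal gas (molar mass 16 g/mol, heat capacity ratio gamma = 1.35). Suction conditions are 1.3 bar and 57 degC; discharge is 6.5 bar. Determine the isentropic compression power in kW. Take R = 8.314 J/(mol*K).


Isentropic work: W = m*(gamma/(gamma-1))*(R*T1/MW)*((P2/P1)^((gamma-1)/gamma) - 1)
T1 = 57 + 273.15 = 330.15 K
Pressure ratio = 6.5 / 1.3 = 5
Exponent = (1.35 - 1)/1.35 = 0.259259
(P2/P1)^exp - 1 = 5^0.259259 - 1 = 0.517799
W = 8.3 * 1.35 / 0.35 * 8.314 * 330.15 / 16 * 0.517799 = 2844

2844 kW


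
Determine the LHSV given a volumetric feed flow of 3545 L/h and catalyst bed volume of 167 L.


LHSV = volumetric feed rate / catalyst volume
= 3545 L/h / 167 L
= 21.23 h^-1

21.23 h^-1


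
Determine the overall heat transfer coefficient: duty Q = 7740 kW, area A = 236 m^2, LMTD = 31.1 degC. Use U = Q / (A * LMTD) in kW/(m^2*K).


From Q = U*A*LMTD, U = Q / (A * LMTD)
U = 7740 / (236 * 31.1) = 7740 / 7339.6 = 1.055

1.055 kW/(m^2*K)


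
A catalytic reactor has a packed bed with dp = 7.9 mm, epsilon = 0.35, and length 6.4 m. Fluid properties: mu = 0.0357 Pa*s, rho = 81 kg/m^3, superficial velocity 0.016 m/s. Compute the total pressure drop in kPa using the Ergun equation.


dp = 7.9 mm = 0.0079 m
Viscous term = 150*0.0357*0.016*(1-0.35)^2 / (0.0079^2*0.35^3) = 13528.4
Inertial term = 1.75*81*0.016^2*(1-0.35) / (0.0079*0.35^3) = 69.6378
dP/L = 13528.4 + 69.6378 = 13598 Pa/m
dP = 13598 * 6.4 / 1000 = 87.03 kPa

87.03 kPa


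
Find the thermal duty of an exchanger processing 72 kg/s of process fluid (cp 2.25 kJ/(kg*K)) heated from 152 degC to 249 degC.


Q = m_dot * cp * delta_T
delta_T = 249 - 152 = 97 K
Q = 72 * 2.25 * 97
= 162 * 97
= 15714 kW

15714 kW


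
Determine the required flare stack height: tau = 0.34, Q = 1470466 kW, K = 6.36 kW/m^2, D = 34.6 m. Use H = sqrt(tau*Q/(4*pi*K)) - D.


tau*Q/(4*pi*K) = 0.34 * 1470466 / (4 * pi * 6.36) = 6255.57
sqrt(6255.57) = 79.0922
H = 79.0922 - 34.6 = 44.49

44.49 m


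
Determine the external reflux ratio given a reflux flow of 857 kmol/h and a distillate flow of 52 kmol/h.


Reflux ratio definition: R = L / D (liquid returned / distillate withdrawn)
L = 857 kmol/h, D = 52 kmol/h
R = 857 / 52 = 16.48

16.48


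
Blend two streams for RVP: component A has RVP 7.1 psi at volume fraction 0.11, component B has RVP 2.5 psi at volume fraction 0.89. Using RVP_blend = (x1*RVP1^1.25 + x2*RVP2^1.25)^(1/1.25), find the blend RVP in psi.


Chevron index: RVP_blend = (sum xi*RVPi^1.25)^(1/1.25)
RVP^1.25 terms: 0.11 * 7.1^1.25 + 0.89 * 2.5^1.25 = 4.07266
RVP_blend = 4.07266^(1/1.25) = 3.075

3.075 psi


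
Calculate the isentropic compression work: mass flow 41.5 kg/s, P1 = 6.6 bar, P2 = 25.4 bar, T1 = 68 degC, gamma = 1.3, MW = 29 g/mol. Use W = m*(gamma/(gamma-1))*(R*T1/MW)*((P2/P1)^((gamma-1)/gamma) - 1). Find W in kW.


Isentropic work: W = m*(gamma/(gamma-1))*(R*T1/MW)*((P2/P1)^((gamma-1)/gamma) - 1)
T1 = 68 + 273.15 = 341.15 K
Pressure ratio = 25.4 / 6.6 = 3.84848
Exponent = (1.3 - 1)/1.3 = 0.230769
(P2/P1)^exp - 1 = 3.84848^0.230769 - 1 = 0.364792
W = 41.5 * 1.3 / 0.3 * 8.314 * 341.15 / 29 * 0.364792 = 6416

6416 kW


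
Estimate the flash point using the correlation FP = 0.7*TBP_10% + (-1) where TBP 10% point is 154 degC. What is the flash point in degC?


FP = 0.7 * 154 + (-1) = 106.8

106.8 degC


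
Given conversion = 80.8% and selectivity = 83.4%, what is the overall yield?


Overall yield = conversion (%) * selectivity (%) / 100
Conversion = 80.8%, Selectivity = 83.4%
Y = 80.8 * 83.4 / 100
= 67.3872 %

67.3872 %


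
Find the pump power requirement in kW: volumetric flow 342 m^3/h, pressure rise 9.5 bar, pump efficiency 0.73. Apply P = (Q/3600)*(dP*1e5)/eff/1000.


Q = 342 / 3600 = 0.095 m^3/s
P = 0.095 * (9.5 * 1e5) / 0.73 / 1000 = 123.6

123.6 kW


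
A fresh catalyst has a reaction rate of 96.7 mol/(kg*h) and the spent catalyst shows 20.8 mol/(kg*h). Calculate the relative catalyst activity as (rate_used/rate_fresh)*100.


Activity (%) = (rate_used / rate_fresh) * 100
rate_used = 20.8, rate_fresh = 96.7
= (20.8 / 96.7) * 100
= 0.2151 * 100 = 21.51

21.51 %


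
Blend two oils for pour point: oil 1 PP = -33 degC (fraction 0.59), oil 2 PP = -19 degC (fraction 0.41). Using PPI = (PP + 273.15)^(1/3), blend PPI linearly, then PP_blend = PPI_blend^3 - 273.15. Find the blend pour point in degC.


PPI_1 = (-33 + 273.15)^(1/3) = 6.215759
PPI_2 = (-19 + 273.15)^(1/3) = 6.334272
PPI_blend = 0.59 * 6.215759 + 0.41 * 6.334272 = 6.264349
PP_blend = 6.264349^3 - 273.15 = 245.826 - 273.15 = -27.32

-27.32 degC


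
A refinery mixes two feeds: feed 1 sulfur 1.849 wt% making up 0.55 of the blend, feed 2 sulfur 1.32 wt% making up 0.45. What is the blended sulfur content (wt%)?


Linear sulfur blending: S_blend = x1*S1 + x2*S2
Contribution 1: 0.55 * 1.849 = 1.01695 wt%
Contribution 2: 0.45 * 1.32 = 0.594 wt%
S_blend = 1.01695 + 0.594 = 1.61095

1.61095 wt%


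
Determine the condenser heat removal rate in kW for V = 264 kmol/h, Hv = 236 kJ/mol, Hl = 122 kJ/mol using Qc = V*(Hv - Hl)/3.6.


Qc = 264 * (236 - 122) / 3.6 = 264 * 114 / 3.6 = 8360

8360 kW


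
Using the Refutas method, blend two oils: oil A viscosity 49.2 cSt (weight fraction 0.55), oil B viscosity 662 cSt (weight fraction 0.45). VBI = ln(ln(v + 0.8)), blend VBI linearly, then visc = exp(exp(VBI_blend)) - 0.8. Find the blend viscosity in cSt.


Refutas method: VBN_i = 14.534*ln(ln(visc_i + 0.8)) + 10.975, blended linearly by mass fraction; since VBN is linear in VBI_i = ln(ln(visc_i + 0.8)) and the fractions sum to 1, blend VBI directly: visc = exp(exp(VBI_blend)) - 0.8
VBI_1 = ln(ln(49.2 + 0.8)) = 1.36405
VBI_2 = ln(ln(662 + 0.8)) = 1.87126
VBI_blend = 0.55 * 1.36405 + 0.45 * 1.87126 = 1.59229
visc_blend = exp(exp(1.59229)) - 0.8 = 135.5

135.5 cSt


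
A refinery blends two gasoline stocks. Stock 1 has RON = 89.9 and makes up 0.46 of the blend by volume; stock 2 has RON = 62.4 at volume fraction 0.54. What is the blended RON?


Linear blending: RON_blend = sum(vi * RONi)
Contribution 1: 0.46 * 89.9 = 41.354
Contribution 2: 0.54 * 62.4 = 33.696
RON_blend = 41.354 + 33.696 = 75.05

75.05


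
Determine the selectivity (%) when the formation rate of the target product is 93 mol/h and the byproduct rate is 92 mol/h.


Selectivity = desired / (desired + undesired) * 100
Total products = 93 + 92 = 185 mol/h
S = 93 / 185 * 100
= 0.5027 * 100
= 50.27 %

50.27 %


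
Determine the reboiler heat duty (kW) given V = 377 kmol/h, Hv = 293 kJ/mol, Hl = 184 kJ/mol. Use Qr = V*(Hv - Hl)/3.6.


Qr = 377 * (293 - 184) / 3.6 = 377 * 109 / 3.6 = 11410

11410 kW


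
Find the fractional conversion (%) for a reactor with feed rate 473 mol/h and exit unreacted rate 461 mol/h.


X = (F_in - F_out) / F_in * 100
Moles reacted = 473 - 461 = 12
X = 12 / 473 * 100
= 0.02537 * 100
= 2.537 %

2.537 %


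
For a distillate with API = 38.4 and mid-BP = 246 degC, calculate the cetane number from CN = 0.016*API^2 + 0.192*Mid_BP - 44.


CN = 0.016 * 38.4^2 + 0.192 * 246 - 44
CN = 23.59296 + 47.232 - 44 = 26.82496

26.82496


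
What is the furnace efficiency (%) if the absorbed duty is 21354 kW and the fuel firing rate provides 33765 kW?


Furnace efficiency = Q_absorbed / Q_fuel * 100
= 21354 / 33765 * 100 = 63.24

63.24 %


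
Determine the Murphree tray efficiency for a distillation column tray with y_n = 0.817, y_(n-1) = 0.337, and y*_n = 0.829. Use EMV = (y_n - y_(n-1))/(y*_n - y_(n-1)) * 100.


Murphree vapor efficiency: EMV = (y_n - y_(n-1)) / (y*_n - y_(n-1)) * 100
EMV = (0.817 - 0.337) / (0.829 - 0.337) * 100 = 0.48 / 0.492 * 100 = 97.56

97.56 %


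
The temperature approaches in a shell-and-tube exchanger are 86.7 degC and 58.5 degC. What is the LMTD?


LMTD = (dT1 - dT2) / ln(dT1/dT2)
= (86.7 - 58.5) / ln(86.7 / 58.5) = 28.2 / 0.393427 = 71.68

71.68 degC


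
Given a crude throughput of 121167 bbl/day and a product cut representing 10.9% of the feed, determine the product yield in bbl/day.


Crude throughput = 121167 bbl/day
Fraction yield = 10.9%
yield = throughput * fraction / 100
yield = 121167 * 10.9 / 100 = 13207.203

13207.203 bbl/day


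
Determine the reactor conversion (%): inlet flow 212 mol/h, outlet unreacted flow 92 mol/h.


X = (F_in - F_out) / F_in * 100
Moles reacted = 212 - 92 = 120
X = 120 / 212 * 100
= 0.5660 * 100
= 56.60 %

56.60 %


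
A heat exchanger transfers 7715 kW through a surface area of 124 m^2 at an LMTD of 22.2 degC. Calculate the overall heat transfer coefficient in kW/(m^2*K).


From Q = U*A*LMTD, U = Q / (A * LMTD)
U = 7715 / (124 * 22.2) = 7715 / 2752.8 = 2.803

2.803 kW/(m^2*K)


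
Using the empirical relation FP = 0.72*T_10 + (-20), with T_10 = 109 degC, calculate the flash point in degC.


FP = 0.72 * 109 + (-20) = 58.48

58.48 degC


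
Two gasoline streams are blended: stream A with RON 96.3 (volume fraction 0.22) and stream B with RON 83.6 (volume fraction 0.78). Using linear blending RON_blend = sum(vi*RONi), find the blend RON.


Linear blending: RON_blend = sum(vi * RONi)
Contribution 1: 0.22 * 96.3 = 21.186
Contribution 2: 0.78 * 83.6 = 65.208
RON_blend = 21.186 + 65.208 = 86.394

86.394


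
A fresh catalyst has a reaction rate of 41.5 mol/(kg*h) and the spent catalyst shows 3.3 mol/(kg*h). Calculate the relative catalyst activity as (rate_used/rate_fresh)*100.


Activity (%) = (rate_used / rate_fresh) * 100
rate_used = 3.3, rate_fresh = 41.5
= (3.3 / 41.5) * 100
= 0.07952 * 100 = 7.952

7.952 %


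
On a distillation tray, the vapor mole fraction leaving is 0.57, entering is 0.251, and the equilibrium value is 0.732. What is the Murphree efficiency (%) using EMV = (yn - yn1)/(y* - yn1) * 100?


Murphree vapor efficiency: EMV = (y_n - y_(n-1)) / (y*_n - y_(n-1)) * 100
EMV = (0.57 - 0.251) / (0.732 - 0.251) * 100 = 0.319 / 0.481 * 100 = 66.32

66.32 %


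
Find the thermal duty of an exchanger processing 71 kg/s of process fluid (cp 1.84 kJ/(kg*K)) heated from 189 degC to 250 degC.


Q = m_dot * cp * delta_T
delta_T = 250 - 189 = 61 K
Q = 71 * 1.84 * 61
= 130.64 * 61
= 7969.04 kW

7969.04 kW


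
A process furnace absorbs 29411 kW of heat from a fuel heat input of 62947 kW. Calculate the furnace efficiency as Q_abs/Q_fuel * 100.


Furnace efficiency = Q_absorbed / Q_fuel * 100
= 29411 / 62947 * 100 = 46.72

46.72 %


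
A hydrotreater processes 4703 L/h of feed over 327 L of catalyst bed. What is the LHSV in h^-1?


LHSV = volumetric feed rate / catalyst volume
= 4703 L/h / 327 L
= 14.38 h^-1

14.38 h^-1


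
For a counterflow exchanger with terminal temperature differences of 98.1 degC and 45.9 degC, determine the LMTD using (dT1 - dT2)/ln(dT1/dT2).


LMTD = (dT1 - dT2) / ln(dT1/dT2)
= (98.1 - 45.9) / ln(98.1 / 45.9) = 52.2 / 0.759522 = 68.73

68.73 degC


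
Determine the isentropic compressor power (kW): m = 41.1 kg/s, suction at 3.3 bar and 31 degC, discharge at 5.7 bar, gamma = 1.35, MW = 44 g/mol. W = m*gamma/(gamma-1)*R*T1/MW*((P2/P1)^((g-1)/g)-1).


Isentropic work: W = m*(gamma/(gamma-1))*(R*T1/MW)*((P2/P1)^((gamma-1)/gamma) - 1)
T1 = 31 + 273.15 = 304.15 K
Pressure ratio = 5.7 / 3.3 = 1.72727
Exponent = (1.35 - 1)/1.35 = 0.259259
(P2/P1)^exp - 1 = 1.72727^0.259259 - 1 = 0.152226
W = 41.1 * 1.35 / 0.35 * 8.314 * 304.15 / 44 * 0.152226 = 1387

1387 kW


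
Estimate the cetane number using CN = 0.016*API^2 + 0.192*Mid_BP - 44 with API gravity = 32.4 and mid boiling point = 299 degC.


CN = 0.016 * 32.4^2 + 0.192 * 299 - 44
CN = 16.79616 + 57.408 - 44 = 30.20416

30.20416


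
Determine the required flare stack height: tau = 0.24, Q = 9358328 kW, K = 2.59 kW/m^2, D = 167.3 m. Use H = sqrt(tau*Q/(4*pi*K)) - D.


tau*Q/(4*pi*K) = 0.24 * 9358328 / (4 * pi * 2.59) = 69008.1
sqrt(69008.1) = 262.694
H = 262.694 - 167.3 = 95.39

95.39 m


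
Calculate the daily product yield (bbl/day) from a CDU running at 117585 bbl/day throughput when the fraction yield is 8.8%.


Crude throughput = 117585 bbl/day
Fraction yield = 8.8%
yield = throughput * fraction / 100
yield = 117585 * 8.8 / 100 = 10347.48

10347.48 bbl/day


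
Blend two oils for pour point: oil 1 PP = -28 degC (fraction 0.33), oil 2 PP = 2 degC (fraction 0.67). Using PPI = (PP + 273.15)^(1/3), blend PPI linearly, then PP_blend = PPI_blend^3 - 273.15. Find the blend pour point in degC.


PPI_1 = (-28 + 273.15)^(1/3) = 6.258601
PPI_2 = (2 + 273.15)^(1/3) = 6.504139
PPI_blend = 0.33 * 6.258601 + 0.67 * 6.504139 = 6.423111
PP_blend = 6.423111^3 - 273.15 = 264.9941 - 273.15 = -8.16

-8.16 degC
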